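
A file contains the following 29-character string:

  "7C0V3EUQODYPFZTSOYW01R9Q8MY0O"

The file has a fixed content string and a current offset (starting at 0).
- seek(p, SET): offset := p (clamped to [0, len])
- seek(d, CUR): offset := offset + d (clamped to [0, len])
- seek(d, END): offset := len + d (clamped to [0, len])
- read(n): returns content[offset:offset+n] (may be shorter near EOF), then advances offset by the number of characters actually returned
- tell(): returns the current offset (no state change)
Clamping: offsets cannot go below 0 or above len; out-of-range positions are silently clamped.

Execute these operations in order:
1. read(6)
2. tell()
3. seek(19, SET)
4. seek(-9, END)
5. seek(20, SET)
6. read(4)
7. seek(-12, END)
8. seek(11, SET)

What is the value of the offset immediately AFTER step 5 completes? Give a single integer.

Answer: 20

Derivation:
After 1 (read(6)): returned '7C0V3E', offset=6
After 2 (tell()): offset=6
After 3 (seek(19, SET)): offset=19
After 4 (seek(-9, END)): offset=20
After 5 (seek(20, SET)): offset=20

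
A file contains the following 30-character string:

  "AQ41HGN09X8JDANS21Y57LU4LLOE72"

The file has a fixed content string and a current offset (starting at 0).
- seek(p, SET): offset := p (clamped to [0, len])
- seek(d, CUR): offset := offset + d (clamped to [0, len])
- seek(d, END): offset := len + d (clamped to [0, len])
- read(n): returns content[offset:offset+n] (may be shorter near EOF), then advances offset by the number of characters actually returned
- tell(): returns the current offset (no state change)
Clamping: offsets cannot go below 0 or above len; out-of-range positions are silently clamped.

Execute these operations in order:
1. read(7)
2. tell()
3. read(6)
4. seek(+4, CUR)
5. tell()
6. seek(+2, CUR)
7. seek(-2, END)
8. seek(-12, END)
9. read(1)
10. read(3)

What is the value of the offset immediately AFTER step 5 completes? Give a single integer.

Answer: 17

Derivation:
After 1 (read(7)): returned 'AQ41HGN', offset=7
After 2 (tell()): offset=7
After 3 (read(6)): returned '09X8JD', offset=13
After 4 (seek(+4, CUR)): offset=17
After 5 (tell()): offset=17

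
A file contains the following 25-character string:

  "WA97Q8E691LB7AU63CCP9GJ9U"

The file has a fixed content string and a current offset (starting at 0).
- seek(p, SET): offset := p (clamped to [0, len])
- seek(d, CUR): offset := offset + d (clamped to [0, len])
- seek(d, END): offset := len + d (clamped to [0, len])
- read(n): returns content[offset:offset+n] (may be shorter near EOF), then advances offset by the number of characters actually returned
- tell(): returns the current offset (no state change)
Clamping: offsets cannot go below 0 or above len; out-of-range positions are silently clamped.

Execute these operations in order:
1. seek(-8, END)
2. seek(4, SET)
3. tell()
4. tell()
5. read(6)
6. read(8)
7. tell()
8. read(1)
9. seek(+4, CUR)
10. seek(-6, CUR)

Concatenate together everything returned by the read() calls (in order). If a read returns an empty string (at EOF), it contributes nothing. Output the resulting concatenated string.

After 1 (seek(-8, END)): offset=17
After 2 (seek(4, SET)): offset=4
After 3 (tell()): offset=4
After 4 (tell()): offset=4
After 5 (read(6)): returned 'Q8E691', offset=10
After 6 (read(8)): returned 'LB7AU63C', offset=18
After 7 (tell()): offset=18
After 8 (read(1)): returned 'C', offset=19
After 9 (seek(+4, CUR)): offset=23
After 10 (seek(-6, CUR)): offset=17

Answer: Q8E691LB7AU63CC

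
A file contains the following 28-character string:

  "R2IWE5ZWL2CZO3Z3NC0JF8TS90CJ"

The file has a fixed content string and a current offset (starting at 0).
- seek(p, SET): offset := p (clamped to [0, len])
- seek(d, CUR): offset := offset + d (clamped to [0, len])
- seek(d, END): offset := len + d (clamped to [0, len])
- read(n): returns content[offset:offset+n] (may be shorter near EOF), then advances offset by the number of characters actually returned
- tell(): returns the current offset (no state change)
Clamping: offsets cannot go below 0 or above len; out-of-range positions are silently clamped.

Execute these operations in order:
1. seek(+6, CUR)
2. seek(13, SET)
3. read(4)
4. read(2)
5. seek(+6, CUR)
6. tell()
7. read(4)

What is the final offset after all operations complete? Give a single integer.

Answer: 28

Derivation:
After 1 (seek(+6, CUR)): offset=6
After 2 (seek(13, SET)): offset=13
After 3 (read(4)): returned '3Z3N', offset=17
After 4 (read(2)): returned 'C0', offset=19
After 5 (seek(+6, CUR)): offset=25
After 6 (tell()): offset=25
After 7 (read(4)): returned '0CJ', offset=28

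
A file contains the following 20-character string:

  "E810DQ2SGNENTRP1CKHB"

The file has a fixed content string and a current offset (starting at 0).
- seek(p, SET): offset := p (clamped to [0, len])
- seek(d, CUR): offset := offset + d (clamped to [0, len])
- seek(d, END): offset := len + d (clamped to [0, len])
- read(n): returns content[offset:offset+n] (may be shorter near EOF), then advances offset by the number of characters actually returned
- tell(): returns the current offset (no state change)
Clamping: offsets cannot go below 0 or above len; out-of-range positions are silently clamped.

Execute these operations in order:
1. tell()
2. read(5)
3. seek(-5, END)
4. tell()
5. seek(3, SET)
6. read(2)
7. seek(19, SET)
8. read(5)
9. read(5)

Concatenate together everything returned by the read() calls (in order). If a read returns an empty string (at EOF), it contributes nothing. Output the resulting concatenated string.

After 1 (tell()): offset=0
After 2 (read(5)): returned 'E810D', offset=5
After 3 (seek(-5, END)): offset=15
After 4 (tell()): offset=15
After 5 (seek(3, SET)): offset=3
After 6 (read(2)): returned '0D', offset=5
After 7 (seek(19, SET)): offset=19
After 8 (read(5)): returned 'B', offset=20
After 9 (read(5)): returned '', offset=20

Answer: E810D0DB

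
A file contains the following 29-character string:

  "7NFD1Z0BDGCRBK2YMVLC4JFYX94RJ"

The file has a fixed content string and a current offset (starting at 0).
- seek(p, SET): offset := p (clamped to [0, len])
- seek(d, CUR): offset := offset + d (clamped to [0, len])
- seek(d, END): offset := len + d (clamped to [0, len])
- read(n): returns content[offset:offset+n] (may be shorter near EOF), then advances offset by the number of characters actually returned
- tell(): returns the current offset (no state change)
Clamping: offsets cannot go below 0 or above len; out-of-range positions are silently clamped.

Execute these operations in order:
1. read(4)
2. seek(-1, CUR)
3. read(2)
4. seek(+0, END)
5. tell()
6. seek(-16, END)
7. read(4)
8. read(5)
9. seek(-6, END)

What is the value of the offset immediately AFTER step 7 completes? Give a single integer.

After 1 (read(4)): returned '7NFD', offset=4
After 2 (seek(-1, CUR)): offset=3
After 3 (read(2)): returned 'D1', offset=5
After 4 (seek(+0, END)): offset=29
After 5 (tell()): offset=29
After 6 (seek(-16, END)): offset=13
After 7 (read(4)): returned 'K2YM', offset=17

Answer: 17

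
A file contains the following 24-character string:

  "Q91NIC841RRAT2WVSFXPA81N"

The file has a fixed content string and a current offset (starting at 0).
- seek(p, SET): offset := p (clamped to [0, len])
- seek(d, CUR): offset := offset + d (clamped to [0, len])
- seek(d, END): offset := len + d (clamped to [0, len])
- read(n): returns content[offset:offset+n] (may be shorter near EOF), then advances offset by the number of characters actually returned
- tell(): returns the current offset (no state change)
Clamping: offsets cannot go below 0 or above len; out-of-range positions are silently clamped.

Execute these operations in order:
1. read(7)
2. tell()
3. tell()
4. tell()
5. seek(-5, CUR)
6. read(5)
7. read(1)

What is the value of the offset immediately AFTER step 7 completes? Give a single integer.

After 1 (read(7)): returned 'Q91NIC8', offset=7
After 2 (tell()): offset=7
After 3 (tell()): offset=7
After 4 (tell()): offset=7
After 5 (seek(-5, CUR)): offset=2
After 6 (read(5)): returned '1NIC8', offset=7
After 7 (read(1)): returned '4', offset=8

Answer: 8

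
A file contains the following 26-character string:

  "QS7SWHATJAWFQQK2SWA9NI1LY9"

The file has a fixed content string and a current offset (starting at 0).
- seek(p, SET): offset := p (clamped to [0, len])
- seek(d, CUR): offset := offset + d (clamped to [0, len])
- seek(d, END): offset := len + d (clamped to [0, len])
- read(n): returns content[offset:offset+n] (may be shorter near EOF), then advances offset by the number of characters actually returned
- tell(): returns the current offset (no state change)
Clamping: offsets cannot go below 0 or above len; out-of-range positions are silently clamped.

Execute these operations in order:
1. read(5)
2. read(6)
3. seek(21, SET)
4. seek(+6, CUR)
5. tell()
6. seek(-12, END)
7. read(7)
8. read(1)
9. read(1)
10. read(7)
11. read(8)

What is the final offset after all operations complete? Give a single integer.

After 1 (read(5)): returned 'QS7SW', offset=5
After 2 (read(6)): returned 'HATJAW', offset=11
After 3 (seek(21, SET)): offset=21
After 4 (seek(+6, CUR)): offset=26
After 5 (tell()): offset=26
After 6 (seek(-12, END)): offset=14
After 7 (read(7)): returned 'K2SWA9N', offset=21
After 8 (read(1)): returned 'I', offset=22
After 9 (read(1)): returned '1', offset=23
After 10 (read(7)): returned 'LY9', offset=26
After 11 (read(8)): returned '', offset=26

Answer: 26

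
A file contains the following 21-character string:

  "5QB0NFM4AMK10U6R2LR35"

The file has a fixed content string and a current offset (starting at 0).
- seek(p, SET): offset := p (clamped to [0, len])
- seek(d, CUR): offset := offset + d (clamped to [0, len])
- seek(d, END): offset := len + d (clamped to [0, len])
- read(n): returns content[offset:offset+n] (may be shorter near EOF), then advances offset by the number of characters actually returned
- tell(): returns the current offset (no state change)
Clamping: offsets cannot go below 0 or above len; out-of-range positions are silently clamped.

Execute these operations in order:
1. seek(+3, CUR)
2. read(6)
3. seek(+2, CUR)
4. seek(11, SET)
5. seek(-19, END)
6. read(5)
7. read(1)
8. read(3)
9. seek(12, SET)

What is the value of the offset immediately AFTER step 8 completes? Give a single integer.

After 1 (seek(+3, CUR)): offset=3
After 2 (read(6)): returned '0NFM4A', offset=9
After 3 (seek(+2, CUR)): offset=11
After 4 (seek(11, SET)): offset=11
After 5 (seek(-19, END)): offset=2
After 6 (read(5)): returned 'B0NFM', offset=7
After 7 (read(1)): returned '4', offset=8
After 8 (read(3)): returned 'AMK', offset=11

Answer: 11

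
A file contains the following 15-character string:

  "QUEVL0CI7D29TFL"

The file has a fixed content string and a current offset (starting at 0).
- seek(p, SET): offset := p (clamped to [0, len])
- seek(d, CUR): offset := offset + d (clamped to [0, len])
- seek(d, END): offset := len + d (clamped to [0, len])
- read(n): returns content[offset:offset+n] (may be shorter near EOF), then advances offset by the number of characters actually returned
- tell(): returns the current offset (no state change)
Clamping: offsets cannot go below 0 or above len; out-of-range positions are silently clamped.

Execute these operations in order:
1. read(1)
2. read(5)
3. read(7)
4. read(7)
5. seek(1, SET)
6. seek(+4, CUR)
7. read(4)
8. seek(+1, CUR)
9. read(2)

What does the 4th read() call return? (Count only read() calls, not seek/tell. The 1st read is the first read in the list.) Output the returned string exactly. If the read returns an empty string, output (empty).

Answer: FL

Derivation:
After 1 (read(1)): returned 'Q', offset=1
After 2 (read(5)): returned 'UEVL0', offset=6
After 3 (read(7)): returned 'CI7D29T', offset=13
After 4 (read(7)): returned 'FL', offset=15
After 5 (seek(1, SET)): offset=1
After 6 (seek(+4, CUR)): offset=5
After 7 (read(4)): returned '0CI7', offset=9
After 8 (seek(+1, CUR)): offset=10
After 9 (read(2)): returned '29', offset=12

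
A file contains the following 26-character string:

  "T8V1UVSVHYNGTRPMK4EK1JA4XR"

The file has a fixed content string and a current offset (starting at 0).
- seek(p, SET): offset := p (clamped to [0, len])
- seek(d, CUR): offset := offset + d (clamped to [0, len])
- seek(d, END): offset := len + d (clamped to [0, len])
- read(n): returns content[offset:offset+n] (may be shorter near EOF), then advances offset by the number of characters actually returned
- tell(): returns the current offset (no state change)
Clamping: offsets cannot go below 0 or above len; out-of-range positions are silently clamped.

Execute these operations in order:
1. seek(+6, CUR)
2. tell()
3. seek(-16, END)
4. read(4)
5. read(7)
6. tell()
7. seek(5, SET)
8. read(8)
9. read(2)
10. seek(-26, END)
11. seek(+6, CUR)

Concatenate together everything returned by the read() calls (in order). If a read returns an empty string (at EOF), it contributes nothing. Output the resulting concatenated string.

After 1 (seek(+6, CUR)): offset=6
After 2 (tell()): offset=6
After 3 (seek(-16, END)): offset=10
After 4 (read(4)): returned 'NGTR', offset=14
After 5 (read(7)): returned 'PMK4EK1', offset=21
After 6 (tell()): offset=21
After 7 (seek(5, SET)): offset=5
After 8 (read(8)): returned 'VSVHYNGT', offset=13
After 9 (read(2)): returned 'RP', offset=15
After 10 (seek(-26, END)): offset=0
After 11 (seek(+6, CUR)): offset=6

Answer: NGTRPMK4EK1VSVHYNGTRP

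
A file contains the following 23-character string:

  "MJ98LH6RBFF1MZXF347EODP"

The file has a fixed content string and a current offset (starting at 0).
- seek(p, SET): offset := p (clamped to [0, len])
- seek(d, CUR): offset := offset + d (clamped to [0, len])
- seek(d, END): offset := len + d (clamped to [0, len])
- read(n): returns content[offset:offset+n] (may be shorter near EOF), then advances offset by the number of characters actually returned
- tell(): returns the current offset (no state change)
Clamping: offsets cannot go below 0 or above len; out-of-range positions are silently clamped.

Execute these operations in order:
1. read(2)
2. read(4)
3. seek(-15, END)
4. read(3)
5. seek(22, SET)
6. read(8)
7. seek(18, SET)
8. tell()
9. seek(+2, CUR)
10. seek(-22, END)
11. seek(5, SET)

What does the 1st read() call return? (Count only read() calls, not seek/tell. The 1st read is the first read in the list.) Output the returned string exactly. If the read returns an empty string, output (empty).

Answer: MJ

Derivation:
After 1 (read(2)): returned 'MJ', offset=2
After 2 (read(4)): returned '98LH', offset=6
After 3 (seek(-15, END)): offset=8
After 4 (read(3)): returned 'BFF', offset=11
After 5 (seek(22, SET)): offset=22
After 6 (read(8)): returned 'P', offset=23
After 7 (seek(18, SET)): offset=18
After 8 (tell()): offset=18
After 9 (seek(+2, CUR)): offset=20
After 10 (seek(-22, END)): offset=1
After 11 (seek(5, SET)): offset=5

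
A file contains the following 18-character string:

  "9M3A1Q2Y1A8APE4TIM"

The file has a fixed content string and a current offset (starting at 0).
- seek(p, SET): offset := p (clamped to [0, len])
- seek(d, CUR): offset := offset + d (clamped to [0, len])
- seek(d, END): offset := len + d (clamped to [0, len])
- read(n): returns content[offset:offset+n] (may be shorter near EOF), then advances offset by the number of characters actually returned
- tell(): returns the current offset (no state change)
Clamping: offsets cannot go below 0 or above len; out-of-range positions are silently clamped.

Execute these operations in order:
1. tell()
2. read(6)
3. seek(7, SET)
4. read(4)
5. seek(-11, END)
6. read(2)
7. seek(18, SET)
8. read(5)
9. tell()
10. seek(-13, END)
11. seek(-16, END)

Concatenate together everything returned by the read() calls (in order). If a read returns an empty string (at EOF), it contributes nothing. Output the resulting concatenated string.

After 1 (tell()): offset=0
After 2 (read(6)): returned '9M3A1Q', offset=6
After 3 (seek(7, SET)): offset=7
After 4 (read(4)): returned 'Y1A8', offset=11
After 5 (seek(-11, END)): offset=7
After 6 (read(2)): returned 'Y1', offset=9
After 7 (seek(18, SET)): offset=18
After 8 (read(5)): returned '', offset=18
After 9 (tell()): offset=18
After 10 (seek(-13, END)): offset=5
After 11 (seek(-16, END)): offset=2

Answer: 9M3A1QY1A8Y1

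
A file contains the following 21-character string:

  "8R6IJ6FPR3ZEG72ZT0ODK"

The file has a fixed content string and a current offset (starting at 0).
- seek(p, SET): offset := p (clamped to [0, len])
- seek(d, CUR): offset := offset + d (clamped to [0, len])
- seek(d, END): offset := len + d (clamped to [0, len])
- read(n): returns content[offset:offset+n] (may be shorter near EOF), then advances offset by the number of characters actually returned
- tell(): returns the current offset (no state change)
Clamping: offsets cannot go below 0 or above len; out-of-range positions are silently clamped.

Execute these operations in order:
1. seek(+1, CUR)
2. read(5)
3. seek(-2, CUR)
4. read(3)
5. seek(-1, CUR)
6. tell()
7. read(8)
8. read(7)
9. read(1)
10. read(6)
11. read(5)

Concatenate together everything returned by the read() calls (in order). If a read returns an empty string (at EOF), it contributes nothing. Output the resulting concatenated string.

Answer: R6IJ6J6FFPR3ZEG72ZT0ODK

Derivation:
After 1 (seek(+1, CUR)): offset=1
After 2 (read(5)): returned 'R6IJ6', offset=6
After 3 (seek(-2, CUR)): offset=4
After 4 (read(3)): returned 'J6F', offset=7
After 5 (seek(-1, CUR)): offset=6
After 6 (tell()): offset=6
After 7 (read(8)): returned 'FPR3ZEG7', offset=14
After 8 (read(7)): returned '2ZT0ODK', offset=21
After 9 (read(1)): returned '', offset=21
After 10 (read(6)): returned '', offset=21
After 11 (read(5)): returned '', offset=21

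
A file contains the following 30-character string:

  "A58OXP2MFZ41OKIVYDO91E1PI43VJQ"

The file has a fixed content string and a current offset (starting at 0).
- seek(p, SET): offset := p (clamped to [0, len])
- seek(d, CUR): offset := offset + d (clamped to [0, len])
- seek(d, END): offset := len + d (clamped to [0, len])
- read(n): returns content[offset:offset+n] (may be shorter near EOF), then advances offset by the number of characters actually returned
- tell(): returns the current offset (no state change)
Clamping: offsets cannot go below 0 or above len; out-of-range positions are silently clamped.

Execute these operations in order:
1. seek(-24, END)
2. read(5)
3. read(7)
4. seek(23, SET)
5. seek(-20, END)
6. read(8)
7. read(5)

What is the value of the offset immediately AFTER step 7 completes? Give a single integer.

Answer: 23

Derivation:
After 1 (seek(-24, END)): offset=6
After 2 (read(5)): returned '2MFZ4', offset=11
After 3 (read(7)): returned '1OKIVYD', offset=18
After 4 (seek(23, SET)): offset=23
After 5 (seek(-20, END)): offset=10
After 6 (read(8)): returned '41OKIVYD', offset=18
After 7 (read(5)): returned 'O91E1', offset=23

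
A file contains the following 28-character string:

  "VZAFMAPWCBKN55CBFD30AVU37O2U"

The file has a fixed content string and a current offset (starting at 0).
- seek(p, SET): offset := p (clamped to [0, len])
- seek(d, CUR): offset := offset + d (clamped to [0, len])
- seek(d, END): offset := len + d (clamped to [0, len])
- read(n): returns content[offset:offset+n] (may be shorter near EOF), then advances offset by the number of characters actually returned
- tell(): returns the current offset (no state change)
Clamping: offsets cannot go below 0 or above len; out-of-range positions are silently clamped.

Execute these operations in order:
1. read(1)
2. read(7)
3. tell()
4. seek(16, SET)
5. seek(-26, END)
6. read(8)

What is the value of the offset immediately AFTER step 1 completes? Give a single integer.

After 1 (read(1)): returned 'V', offset=1

Answer: 1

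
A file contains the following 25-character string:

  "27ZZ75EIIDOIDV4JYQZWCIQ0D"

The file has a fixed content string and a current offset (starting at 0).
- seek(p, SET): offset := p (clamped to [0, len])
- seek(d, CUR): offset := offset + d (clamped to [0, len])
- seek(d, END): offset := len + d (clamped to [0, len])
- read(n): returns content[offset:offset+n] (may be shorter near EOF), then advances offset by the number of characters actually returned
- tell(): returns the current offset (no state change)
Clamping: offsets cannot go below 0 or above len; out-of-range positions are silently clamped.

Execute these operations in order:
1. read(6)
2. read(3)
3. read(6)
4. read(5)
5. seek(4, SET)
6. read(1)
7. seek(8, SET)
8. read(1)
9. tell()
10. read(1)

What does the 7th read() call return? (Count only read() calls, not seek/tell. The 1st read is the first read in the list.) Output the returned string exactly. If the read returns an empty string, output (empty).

After 1 (read(6)): returned '27ZZ75', offset=6
After 2 (read(3)): returned 'EII', offset=9
After 3 (read(6)): returned 'DOIDV4', offset=15
After 4 (read(5)): returned 'JYQZW', offset=20
After 5 (seek(4, SET)): offset=4
After 6 (read(1)): returned '7', offset=5
After 7 (seek(8, SET)): offset=8
After 8 (read(1)): returned 'I', offset=9
After 9 (tell()): offset=9
After 10 (read(1)): returned 'D', offset=10

Answer: D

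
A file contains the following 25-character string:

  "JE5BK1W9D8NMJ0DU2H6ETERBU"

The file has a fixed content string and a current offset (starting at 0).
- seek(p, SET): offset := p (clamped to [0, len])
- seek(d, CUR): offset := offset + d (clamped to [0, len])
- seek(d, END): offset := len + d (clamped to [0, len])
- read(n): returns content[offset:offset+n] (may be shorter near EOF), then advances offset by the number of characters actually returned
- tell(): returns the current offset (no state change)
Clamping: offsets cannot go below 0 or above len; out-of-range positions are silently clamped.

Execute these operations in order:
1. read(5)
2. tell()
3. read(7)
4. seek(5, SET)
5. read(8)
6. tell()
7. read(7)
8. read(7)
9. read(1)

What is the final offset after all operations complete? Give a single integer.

After 1 (read(5)): returned 'JE5BK', offset=5
After 2 (tell()): offset=5
After 3 (read(7)): returned '1W9D8NM', offset=12
After 4 (seek(5, SET)): offset=5
After 5 (read(8)): returned '1W9D8NMJ', offset=13
After 6 (tell()): offset=13
After 7 (read(7)): returned '0DU2H6E', offset=20
After 8 (read(7)): returned 'TERBU', offset=25
After 9 (read(1)): returned '', offset=25

Answer: 25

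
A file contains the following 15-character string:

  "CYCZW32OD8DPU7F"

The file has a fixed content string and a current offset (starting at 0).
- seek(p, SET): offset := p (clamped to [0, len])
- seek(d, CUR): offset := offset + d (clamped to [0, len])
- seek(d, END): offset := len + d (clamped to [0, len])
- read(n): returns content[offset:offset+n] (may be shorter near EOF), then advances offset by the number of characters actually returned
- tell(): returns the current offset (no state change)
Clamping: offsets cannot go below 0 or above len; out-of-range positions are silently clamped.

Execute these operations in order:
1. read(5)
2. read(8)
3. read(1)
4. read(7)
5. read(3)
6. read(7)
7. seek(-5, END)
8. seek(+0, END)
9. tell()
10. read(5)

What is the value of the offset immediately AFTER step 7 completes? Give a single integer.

After 1 (read(5)): returned 'CYCZW', offset=5
After 2 (read(8)): returned '32OD8DPU', offset=13
After 3 (read(1)): returned '7', offset=14
After 4 (read(7)): returned 'F', offset=15
After 5 (read(3)): returned '', offset=15
After 6 (read(7)): returned '', offset=15
After 7 (seek(-5, END)): offset=10

Answer: 10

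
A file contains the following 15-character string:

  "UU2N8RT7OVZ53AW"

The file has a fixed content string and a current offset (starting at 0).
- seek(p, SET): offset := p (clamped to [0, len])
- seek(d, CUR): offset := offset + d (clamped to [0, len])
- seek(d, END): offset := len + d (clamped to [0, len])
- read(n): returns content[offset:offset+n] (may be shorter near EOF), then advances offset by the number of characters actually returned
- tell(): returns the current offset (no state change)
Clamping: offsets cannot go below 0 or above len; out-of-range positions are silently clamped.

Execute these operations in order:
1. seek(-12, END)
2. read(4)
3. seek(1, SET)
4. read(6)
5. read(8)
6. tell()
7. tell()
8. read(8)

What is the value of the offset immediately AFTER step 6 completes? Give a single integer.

After 1 (seek(-12, END)): offset=3
After 2 (read(4)): returned 'N8RT', offset=7
After 3 (seek(1, SET)): offset=1
After 4 (read(6)): returned 'U2N8RT', offset=7
After 5 (read(8)): returned '7OVZ53AW', offset=15
After 6 (tell()): offset=15

Answer: 15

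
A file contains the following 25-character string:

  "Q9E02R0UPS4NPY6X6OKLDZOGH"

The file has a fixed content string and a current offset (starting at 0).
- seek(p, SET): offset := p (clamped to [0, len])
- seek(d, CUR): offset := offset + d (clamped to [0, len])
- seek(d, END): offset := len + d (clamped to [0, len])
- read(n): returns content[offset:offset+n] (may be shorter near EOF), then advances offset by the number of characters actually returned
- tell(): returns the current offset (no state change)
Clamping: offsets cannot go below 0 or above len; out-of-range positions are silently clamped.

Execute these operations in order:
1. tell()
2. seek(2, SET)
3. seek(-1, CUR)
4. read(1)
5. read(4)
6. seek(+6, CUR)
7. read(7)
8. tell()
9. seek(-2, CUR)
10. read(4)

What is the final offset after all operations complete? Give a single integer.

Answer: 21

Derivation:
After 1 (tell()): offset=0
After 2 (seek(2, SET)): offset=2
After 3 (seek(-1, CUR)): offset=1
After 4 (read(1)): returned '9', offset=2
After 5 (read(4)): returned 'E02R', offset=6
After 6 (seek(+6, CUR)): offset=12
After 7 (read(7)): returned 'PY6X6OK', offset=19
After 8 (tell()): offset=19
After 9 (seek(-2, CUR)): offset=17
After 10 (read(4)): returned 'OKLD', offset=21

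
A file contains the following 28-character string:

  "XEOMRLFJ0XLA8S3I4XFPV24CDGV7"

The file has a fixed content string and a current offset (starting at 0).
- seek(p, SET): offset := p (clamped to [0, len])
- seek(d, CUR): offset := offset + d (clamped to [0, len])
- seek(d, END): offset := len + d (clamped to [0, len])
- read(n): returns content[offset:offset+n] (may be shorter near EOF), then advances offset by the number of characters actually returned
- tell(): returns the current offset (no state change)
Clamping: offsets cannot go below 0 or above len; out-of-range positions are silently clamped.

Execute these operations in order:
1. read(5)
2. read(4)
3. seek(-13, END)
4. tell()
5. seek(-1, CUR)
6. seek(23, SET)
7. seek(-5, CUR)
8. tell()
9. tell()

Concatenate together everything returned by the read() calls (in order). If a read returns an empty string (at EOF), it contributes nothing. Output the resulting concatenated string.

Answer: XEOMRLFJ0

Derivation:
After 1 (read(5)): returned 'XEOMR', offset=5
After 2 (read(4)): returned 'LFJ0', offset=9
After 3 (seek(-13, END)): offset=15
After 4 (tell()): offset=15
After 5 (seek(-1, CUR)): offset=14
After 6 (seek(23, SET)): offset=23
After 7 (seek(-5, CUR)): offset=18
After 8 (tell()): offset=18
After 9 (tell()): offset=18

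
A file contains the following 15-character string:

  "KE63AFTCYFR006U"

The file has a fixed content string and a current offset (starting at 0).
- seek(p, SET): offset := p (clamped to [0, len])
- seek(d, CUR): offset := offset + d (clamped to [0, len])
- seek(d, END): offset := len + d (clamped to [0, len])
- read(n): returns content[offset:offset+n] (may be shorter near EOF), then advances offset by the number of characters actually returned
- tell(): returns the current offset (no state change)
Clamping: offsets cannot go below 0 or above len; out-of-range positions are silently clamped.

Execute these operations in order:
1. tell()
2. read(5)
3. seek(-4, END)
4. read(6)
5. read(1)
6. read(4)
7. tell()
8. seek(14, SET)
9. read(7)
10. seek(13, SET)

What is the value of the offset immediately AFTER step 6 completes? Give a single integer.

Answer: 15

Derivation:
After 1 (tell()): offset=0
After 2 (read(5)): returned 'KE63A', offset=5
After 3 (seek(-4, END)): offset=11
After 4 (read(6)): returned '006U', offset=15
After 5 (read(1)): returned '', offset=15
After 6 (read(4)): returned '', offset=15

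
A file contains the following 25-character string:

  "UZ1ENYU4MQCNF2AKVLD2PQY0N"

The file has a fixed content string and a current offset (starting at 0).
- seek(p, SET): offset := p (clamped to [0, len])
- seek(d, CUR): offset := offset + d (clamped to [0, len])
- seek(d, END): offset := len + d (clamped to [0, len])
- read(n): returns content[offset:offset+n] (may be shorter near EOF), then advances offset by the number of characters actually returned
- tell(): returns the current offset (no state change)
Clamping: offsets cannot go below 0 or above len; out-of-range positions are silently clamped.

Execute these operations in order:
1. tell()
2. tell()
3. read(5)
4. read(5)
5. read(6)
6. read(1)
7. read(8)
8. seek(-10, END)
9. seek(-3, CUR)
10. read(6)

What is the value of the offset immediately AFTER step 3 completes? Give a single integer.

Answer: 5

Derivation:
After 1 (tell()): offset=0
After 2 (tell()): offset=0
After 3 (read(5)): returned 'UZ1EN', offset=5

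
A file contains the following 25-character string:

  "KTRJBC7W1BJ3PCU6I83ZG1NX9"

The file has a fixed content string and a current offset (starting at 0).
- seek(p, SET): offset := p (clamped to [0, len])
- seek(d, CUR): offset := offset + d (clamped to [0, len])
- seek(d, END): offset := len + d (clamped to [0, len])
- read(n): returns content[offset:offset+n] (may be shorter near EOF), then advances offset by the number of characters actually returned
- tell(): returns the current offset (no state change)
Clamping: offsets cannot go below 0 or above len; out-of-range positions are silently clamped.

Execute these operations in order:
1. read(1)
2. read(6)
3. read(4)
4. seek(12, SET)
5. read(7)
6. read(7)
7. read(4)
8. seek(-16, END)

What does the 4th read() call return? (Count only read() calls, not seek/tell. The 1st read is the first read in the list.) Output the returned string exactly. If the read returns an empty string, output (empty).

After 1 (read(1)): returned 'K', offset=1
After 2 (read(6)): returned 'TRJBC7', offset=7
After 3 (read(4)): returned 'W1BJ', offset=11
After 4 (seek(12, SET)): offset=12
After 5 (read(7)): returned 'PCU6I83', offset=19
After 6 (read(7)): returned 'ZG1NX9', offset=25
After 7 (read(4)): returned '', offset=25
After 8 (seek(-16, END)): offset=9

Answer: PCU6I83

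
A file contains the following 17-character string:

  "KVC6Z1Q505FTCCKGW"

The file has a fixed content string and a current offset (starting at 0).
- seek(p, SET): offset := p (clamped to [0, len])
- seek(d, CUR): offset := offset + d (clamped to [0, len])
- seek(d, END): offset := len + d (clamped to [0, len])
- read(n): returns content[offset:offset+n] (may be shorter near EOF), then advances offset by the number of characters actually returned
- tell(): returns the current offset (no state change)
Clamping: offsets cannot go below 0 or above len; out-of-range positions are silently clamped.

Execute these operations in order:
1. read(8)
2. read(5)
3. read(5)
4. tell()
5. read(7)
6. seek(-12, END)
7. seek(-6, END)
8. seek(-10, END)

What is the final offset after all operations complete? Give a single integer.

Answer: 7

Derivation:
After 1 (read(8)): returned 'KVC6Z1Q5', offset=8
After 2 (read(5)): returned '05FTC', offset=13
After 3 (read(5)): returned 'CKGW', offset=17
After 4 (tell()): offset=17
After 5 (read(7)): returned '', offset=17
After 6 (seek(-12, END)): offset=5
After 7 (seek(-6, END)): offset=11
After 8 (seek(-10, END)): offset=7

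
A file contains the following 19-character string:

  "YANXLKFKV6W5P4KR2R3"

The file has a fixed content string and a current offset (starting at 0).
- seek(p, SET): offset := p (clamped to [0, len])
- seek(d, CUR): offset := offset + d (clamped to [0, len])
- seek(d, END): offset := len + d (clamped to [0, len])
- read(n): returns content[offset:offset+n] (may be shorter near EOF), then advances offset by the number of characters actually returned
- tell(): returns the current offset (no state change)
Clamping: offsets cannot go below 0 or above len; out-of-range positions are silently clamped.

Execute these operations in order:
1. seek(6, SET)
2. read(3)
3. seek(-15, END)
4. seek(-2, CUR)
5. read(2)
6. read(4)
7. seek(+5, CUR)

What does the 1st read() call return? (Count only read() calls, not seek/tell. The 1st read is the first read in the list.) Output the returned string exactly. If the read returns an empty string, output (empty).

Answer: FKV

Derivation:
After 1 (seek(6, SET)): offset=6
After 2 (read(3)): returned 'FKV', offset=9
After 3 (seek(-15, END)): offset=4
After 4 (seek(-2, CUR)): offset=2
After 5 (read(2)): returned 'NX', offset=4
After 6 (read(4)): returned 'LKFK', offset=8
After 7 (seek(+5, CUR)): offset=13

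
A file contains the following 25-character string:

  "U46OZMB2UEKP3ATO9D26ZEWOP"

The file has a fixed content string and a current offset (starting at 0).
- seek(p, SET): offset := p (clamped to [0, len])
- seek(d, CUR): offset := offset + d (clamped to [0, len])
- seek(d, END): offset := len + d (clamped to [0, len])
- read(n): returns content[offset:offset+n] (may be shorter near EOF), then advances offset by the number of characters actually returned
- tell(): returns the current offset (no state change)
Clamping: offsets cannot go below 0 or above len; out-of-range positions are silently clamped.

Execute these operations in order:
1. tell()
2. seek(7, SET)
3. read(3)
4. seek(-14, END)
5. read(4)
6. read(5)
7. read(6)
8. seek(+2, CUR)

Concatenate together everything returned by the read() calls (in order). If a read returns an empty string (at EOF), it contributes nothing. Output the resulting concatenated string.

Answer: 2UEP3ATO9D26ZEWOP

Derivation:
After 1 (tell()): offset=0
After 2 (seek(7, SET)): offset=7
After 3 (read(3)): returned '2UE', offset=10
After 4 (seek(-14, END)): offset=11
After 5 (read(4)): returned 'P3AT', offset=15
After 6 (read(5)): returned 'O9D26', offset=20
After 7 (read(6)): returned 'ZEWOP', offset=25
After 8 (seek(+2, CUR)): offset=25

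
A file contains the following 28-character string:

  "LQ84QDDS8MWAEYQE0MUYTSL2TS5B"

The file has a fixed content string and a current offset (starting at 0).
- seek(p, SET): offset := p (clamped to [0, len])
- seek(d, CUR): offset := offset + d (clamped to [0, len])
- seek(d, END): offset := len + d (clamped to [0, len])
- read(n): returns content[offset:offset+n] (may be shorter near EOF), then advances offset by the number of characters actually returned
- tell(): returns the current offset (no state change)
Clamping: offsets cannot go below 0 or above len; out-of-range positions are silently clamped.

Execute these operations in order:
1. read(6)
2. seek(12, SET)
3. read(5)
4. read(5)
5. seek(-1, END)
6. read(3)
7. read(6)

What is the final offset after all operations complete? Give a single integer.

Answer: 28

Derivation:
After 1 (read(6)): returned 'LQ84QD', offset=6
After 2 (seek(12, SET)): offset=12
After 3 (read(5)): returned 'EYQE0', offset=17
After 4 (read(5)): returned 'MUYTS', offset=22
After 5 (seek(-1, END)): offset=27
After 6 (read(3)): returned 'B', offset=28
After 7 (read(6)): returned '', offset=28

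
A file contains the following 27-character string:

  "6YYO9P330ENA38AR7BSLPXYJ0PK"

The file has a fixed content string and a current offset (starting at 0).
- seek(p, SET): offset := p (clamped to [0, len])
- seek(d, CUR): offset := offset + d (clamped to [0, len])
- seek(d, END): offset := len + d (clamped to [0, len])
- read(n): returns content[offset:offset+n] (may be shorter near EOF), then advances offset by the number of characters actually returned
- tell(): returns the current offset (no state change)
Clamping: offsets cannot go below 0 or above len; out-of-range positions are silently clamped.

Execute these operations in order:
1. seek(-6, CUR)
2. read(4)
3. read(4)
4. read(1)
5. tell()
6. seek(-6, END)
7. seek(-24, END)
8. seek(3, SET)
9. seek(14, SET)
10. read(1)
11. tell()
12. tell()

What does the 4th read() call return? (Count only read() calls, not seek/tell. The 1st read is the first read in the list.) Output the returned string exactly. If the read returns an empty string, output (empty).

Answer: A

Derivation:
After 1 (seek(-6, CUR)): offset=0
After 2 (read(4)): returned '6YYO', offset=4
After 3 (read(4)): returned '9P33', offset=8
After 4 (read(1)): returned '0', offset=9
After 5 (tell()): offset=9
After 6 (seek(-6, END)): offset=21
After 7 (seek(-24, END)): offset=3
After 8 (seek(3, SET)): offset=3
After 9 (seek(14, SET)): offset=14
After 10 (read(1)): returned 'A', offset=15
After 11 (tell()): offset=15
After 12 (tell()): offset=15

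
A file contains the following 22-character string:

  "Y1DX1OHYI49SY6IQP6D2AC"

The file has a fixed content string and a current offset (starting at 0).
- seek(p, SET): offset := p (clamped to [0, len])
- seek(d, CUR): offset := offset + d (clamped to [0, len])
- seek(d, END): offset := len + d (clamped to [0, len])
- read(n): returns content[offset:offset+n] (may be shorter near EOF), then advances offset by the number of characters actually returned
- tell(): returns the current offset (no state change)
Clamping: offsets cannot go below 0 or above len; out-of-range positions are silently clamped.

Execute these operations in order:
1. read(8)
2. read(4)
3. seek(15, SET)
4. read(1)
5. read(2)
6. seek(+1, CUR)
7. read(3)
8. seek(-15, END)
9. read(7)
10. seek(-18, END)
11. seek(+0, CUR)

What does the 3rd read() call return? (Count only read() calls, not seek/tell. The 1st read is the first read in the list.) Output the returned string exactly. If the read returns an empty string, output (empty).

After 1 (read(8)): returned 'Y1DX1OHY', offset=8
After 2 (read(4)): returned 'I49S', offset=12
After 3 (seek(15, SET)): offset=15
After 4 (read(1)): returned 'Q', offset=16
After 5 (read(2)): returned 'P6', offset=18
After 6 (seek(+1, CUR)): offset=19
After 7 (read(3)): returned '2AC', offset=22
After 8 (seek(-15, END)): offset=7
After 9 (read(7)): returned 'YI49SY6', offset=14
After 10 (seek(-18, END)): offset=4
After 11 (seek(+0, CUR)): offset=4

Answer: Q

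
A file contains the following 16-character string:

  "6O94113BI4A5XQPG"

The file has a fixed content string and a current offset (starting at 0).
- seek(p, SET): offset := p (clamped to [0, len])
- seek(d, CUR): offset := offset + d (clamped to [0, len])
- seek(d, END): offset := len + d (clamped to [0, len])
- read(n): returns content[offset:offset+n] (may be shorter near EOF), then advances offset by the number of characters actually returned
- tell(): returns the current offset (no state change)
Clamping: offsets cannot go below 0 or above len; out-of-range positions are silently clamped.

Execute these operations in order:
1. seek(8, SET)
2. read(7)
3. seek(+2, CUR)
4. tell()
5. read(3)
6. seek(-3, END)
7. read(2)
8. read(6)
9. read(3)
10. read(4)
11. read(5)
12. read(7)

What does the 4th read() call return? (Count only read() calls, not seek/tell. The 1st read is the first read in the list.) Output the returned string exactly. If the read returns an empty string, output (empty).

Answer: G

Derivation:
After 1 (seek(8, SET)): offset=8
After 2 (read(7)): returned 'I4A5XQP', offset=15
After 3 (seek(+2, CUR)): offset=16
After 4 (tell()): offset=16
After 5 (read(3)): returned '', offset=16
After 6 (seek(-3, END)): offset=13
After 7 (read(2)): returned 'QP', offset=15
After 8 (read(6)): returned 'G', offset=16
After 9 (read(3)): returned '', offset=16
After 10 (read(4)): returned '', offset=16
After 11 (read(5)): returned '', offset=16
After 12 (read(7)): returned '', offset=16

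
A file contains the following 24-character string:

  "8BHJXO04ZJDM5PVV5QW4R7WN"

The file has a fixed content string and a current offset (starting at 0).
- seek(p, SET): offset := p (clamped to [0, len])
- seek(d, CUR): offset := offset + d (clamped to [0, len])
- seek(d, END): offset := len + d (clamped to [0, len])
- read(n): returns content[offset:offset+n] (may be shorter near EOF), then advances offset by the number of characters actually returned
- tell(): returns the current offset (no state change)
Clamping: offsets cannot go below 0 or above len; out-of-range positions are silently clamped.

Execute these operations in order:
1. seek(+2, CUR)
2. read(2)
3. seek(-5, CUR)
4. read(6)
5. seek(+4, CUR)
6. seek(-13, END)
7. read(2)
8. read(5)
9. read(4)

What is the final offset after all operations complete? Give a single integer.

Answer: 22

Derivation:
After 1 (seek(+2, CUR)): offset=2
After 2 (read(2)): returned 'HJ', offset=4
After 3 (seek(-5, CUR)): offset=0
After 4 (read(6)): returned '8BHJXO', offset=6
After 5 (seek(+4, CUR)): offset=10
After 6 (seek(-13, END)): offset=11
After 7 (read(2)): returned 'M5', offset=13
After 8 (read(5)): returned 'PVV5Q', offset=18
After 9 (read(4)): returned 'W4R7', offset=22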